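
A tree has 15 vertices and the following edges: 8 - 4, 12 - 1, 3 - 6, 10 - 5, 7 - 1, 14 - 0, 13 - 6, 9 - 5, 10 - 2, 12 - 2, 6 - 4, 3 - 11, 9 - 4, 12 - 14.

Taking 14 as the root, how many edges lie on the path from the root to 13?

8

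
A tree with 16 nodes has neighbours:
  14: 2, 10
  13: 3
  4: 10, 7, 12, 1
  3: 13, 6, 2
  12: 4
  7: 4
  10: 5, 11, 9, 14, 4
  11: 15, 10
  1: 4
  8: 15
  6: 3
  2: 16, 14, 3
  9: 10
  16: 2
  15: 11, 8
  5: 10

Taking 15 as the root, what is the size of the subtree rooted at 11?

14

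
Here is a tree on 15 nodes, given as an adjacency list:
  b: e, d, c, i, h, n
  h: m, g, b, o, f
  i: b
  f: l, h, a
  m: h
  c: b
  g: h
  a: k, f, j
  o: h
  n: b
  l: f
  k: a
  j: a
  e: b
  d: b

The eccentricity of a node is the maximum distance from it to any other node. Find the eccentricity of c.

The node farthest from c is k (j also at distance 5), via c – b – h – f – a – k — 5 edges.

5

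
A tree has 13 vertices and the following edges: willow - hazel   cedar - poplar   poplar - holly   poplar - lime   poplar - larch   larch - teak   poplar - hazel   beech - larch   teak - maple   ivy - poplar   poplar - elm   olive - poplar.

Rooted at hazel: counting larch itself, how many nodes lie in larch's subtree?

4

larch's subtree: {larch, teak, beech, maple}, size 4.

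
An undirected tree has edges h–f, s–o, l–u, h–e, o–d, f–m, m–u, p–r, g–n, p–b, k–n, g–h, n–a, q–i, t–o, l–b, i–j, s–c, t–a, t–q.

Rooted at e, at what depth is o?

Path from e to o: e – h – g – n – a – t – o, which has 6 edges.

6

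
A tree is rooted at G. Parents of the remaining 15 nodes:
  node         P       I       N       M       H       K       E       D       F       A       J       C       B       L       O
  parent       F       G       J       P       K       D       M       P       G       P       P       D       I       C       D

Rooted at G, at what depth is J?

Climbing from J to the root: J → P → F → G. That's 3 steps.

3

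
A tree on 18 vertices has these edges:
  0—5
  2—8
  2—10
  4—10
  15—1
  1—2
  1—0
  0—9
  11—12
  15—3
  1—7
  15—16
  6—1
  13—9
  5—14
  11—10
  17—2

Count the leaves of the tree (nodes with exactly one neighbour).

Degree-1 nodes: 3, 4, 6, 7, 8, 12, 13, 14, 16, 17 — 10 of them.

10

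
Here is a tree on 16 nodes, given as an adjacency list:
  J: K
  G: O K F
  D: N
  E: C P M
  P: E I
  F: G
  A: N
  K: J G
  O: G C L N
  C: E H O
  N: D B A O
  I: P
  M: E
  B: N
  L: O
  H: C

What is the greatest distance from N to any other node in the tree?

The node farthest from N is I, via N – O – C – E – P – I — 5 edges.

5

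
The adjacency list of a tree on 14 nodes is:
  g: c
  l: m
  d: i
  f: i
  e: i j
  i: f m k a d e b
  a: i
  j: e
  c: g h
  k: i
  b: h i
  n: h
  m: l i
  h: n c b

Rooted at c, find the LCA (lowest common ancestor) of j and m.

Ancestors of j (toward the root): j, e, i, b, h, c.
Ancestors of m: m, i, b, h, c.
The deepest node appearing in both lists is i.

i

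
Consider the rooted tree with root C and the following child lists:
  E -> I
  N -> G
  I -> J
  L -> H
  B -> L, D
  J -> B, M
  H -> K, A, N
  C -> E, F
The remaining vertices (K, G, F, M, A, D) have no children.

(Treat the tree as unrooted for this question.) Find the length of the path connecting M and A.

Walking from M: M–J–B–L–H–A. Length 5.

5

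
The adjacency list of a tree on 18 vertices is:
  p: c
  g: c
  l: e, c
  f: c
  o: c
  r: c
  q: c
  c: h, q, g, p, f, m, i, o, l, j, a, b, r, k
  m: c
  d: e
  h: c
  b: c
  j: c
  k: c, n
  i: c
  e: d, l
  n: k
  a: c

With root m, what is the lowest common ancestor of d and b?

Ancestors of d (toward the root): d, e, l, c, m.
Ancestors of b: b, c, m.
The deepest node appearing in both lists is c.

c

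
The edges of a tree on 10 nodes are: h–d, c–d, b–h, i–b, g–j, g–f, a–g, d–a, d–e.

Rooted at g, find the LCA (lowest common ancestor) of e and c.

d

e's ancestor chain is e, d, a, g and c's is c, d, a, g; they first meet at d.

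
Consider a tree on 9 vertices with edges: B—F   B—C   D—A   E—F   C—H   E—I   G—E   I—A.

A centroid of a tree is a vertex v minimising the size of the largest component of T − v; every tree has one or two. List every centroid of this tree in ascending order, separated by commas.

If E is removed the pieces have sizes 4, 3, 1, all ≤ ⌊9/2⌋ = 4.
Every other node leaves some component of size > 4, so the centroid is unique.

E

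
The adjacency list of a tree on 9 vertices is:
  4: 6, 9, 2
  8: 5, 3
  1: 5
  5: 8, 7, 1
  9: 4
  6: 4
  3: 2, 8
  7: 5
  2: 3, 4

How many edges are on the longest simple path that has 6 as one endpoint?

6

Distances from 6 peak at 6, attained at 7 (1 also at distance 6).
6 – 4 – 2 – 3 – 8 – 5 – 7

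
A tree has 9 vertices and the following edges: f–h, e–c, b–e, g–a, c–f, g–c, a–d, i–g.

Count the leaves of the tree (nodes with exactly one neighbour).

4

Degree-1 nodes: b, d, h, i — 4 of them.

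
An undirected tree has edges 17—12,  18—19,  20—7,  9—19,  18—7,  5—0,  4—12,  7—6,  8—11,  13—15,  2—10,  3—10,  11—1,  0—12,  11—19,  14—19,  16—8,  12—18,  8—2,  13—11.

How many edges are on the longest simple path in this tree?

9

Starting from 5, a farthest node is 3 at distance 9.
One longest path: 5 – 0 – 12 – 18 – 19 – 11 – 8 – 2 – 10 – 3.
So the diameter is 9.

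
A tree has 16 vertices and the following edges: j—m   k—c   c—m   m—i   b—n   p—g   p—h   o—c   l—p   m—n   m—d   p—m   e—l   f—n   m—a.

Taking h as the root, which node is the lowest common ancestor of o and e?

Path o→root: o c m p h; path e→root: e l p h.
First common node: p.

p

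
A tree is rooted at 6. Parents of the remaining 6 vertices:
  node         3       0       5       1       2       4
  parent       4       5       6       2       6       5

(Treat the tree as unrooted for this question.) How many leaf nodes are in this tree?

3

The leaves are 0, 1, 3.
That is 3 leaves.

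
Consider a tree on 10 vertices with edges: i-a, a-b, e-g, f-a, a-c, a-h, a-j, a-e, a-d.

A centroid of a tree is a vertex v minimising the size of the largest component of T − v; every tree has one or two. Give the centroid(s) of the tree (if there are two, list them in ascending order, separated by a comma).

a

Delete a: the remaining components have sizes 2, 1, 1, 1, 1, 1, 1, 1. Max 2 ≤ 5, so a is a centroid.
Every other node leaves some component of size > 5, so the centroid is unique.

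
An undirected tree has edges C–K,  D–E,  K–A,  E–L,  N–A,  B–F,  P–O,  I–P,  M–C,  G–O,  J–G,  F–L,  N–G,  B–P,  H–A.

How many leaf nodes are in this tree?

Degree-1 nodes: D, H, I, J, M — 5 of them.

5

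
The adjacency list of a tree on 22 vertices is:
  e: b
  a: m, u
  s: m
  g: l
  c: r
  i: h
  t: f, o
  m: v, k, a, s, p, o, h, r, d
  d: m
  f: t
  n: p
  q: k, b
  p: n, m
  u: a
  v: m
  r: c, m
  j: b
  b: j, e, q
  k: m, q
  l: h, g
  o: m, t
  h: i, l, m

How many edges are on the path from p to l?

3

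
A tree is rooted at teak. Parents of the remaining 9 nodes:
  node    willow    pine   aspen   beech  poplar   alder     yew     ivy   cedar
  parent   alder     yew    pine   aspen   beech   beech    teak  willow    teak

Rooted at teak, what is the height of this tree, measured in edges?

7

ivy sits deepest: teak–yew–pine–aspen–beech–alder–willow–ivy — 7 edges from the root.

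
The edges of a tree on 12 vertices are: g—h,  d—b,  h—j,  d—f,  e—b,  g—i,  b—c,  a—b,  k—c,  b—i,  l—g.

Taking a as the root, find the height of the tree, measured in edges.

5

j sits deepest: a – b – i – g – h – j — 5 edges from the root.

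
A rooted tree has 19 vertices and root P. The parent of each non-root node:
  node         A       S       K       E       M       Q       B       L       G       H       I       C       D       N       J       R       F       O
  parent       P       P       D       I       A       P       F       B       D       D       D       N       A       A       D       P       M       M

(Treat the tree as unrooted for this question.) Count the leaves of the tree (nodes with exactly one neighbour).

11

Degree-1 nodes: C, E, G, H, J, K, L, O, Q, R, S — 11 of them.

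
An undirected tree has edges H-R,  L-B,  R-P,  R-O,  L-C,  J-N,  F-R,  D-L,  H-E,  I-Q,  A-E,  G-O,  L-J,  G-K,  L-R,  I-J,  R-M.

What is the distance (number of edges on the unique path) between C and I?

C–L–J–I: 3 edges.

3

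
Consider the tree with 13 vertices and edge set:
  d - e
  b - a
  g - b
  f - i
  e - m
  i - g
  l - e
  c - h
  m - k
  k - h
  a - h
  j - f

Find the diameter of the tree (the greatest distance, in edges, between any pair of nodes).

Starting from l, a farthest node is j at distance 10.
One longest path: l – e – m – k – h – a – b – g – i – f – j.
So the diameter is 10.

10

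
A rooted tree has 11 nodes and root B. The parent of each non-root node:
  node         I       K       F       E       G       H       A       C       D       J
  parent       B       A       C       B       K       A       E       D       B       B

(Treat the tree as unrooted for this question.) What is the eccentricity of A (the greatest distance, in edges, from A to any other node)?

The node farthest from A is F, via A-E-B-D-C-F — 5 edges.

5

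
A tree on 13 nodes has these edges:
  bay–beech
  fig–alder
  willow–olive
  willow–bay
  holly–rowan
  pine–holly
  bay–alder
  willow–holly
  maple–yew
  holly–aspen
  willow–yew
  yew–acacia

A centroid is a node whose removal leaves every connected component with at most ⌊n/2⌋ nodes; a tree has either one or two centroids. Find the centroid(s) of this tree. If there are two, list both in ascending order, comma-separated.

Removing willow splits the tree into components of sizes 4, 4, 3, 1; the largest is 4 ≤ ⌊13/2⌋ = 6.
No neighbour of willow does as well, so willow is the unique centroid.

willow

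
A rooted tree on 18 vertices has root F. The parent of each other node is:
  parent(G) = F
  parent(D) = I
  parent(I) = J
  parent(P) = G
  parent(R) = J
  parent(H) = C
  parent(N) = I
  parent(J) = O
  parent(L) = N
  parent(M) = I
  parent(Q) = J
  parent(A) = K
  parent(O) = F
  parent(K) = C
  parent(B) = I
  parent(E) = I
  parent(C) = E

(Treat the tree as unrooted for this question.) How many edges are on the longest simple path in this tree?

9

Starting from P, a farthest node is A at distance 9.
One longest path: P – G – F – O – J – I – E – C – K – A.
So the diameter is 9.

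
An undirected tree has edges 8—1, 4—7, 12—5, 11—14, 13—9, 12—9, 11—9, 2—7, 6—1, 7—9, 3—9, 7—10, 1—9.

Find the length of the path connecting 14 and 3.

14 – 11 – 9 – 3: 3 edges.

3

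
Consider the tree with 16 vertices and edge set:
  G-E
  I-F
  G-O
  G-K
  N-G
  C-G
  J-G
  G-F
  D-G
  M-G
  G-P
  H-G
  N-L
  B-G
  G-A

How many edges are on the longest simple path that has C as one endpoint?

3

The node farthest from C is L (I also at distance 3), via C – G – N – L — 3 edges.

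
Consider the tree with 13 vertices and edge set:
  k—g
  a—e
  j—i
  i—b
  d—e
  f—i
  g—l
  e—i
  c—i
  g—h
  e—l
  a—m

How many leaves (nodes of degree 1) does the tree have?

8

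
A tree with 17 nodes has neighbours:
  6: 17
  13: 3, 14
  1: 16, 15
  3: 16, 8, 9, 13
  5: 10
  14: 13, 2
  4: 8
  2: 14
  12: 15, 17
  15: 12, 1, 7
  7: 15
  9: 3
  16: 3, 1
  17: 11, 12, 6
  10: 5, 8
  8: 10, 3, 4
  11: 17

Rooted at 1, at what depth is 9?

1 → 16 → 3 → 9 — 3 edges.

3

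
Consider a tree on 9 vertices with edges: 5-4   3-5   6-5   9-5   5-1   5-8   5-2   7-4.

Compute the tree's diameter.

3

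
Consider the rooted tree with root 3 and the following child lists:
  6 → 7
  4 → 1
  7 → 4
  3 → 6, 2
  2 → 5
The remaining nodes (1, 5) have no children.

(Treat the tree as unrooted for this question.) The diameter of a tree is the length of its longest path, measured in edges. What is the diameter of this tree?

6

Starting from 1, a farthest node is 5 at distance 6.
One longest path: 1 - 4 - 7 - 6 - 3 - 2 - 5.
So the diameter is 6.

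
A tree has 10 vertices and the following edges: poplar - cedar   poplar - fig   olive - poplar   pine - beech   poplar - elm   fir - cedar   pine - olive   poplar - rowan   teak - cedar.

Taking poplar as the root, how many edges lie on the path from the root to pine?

2

Path from poplar to pine: poplar – olive – pine, which has 2 edges.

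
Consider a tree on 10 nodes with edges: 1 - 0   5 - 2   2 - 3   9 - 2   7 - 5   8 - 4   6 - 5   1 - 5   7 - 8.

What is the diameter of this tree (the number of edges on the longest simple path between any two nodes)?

Starting from 4, a farthest node is 9 at distance 5.
One longest path: 4-8-7-5-2-9.
So the diameter is 5.

5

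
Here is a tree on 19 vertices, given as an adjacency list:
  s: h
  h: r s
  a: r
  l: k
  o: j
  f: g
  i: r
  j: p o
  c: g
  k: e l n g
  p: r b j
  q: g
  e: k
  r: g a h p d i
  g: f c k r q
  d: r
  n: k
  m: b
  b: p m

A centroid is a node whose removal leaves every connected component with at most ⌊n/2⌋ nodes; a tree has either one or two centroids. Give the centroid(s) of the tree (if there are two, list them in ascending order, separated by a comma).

If r is removed the pieces have sizes 8, 5, 2, 1, 1, 1, all ≤ ⌊19/2⌋ = 9.
No neighbour of r does as well, so r is the unique centroid.

r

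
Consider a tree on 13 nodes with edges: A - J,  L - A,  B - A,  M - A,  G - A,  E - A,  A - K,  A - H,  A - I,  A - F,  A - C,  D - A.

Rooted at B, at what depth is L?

2

B → A → L — 2 edges.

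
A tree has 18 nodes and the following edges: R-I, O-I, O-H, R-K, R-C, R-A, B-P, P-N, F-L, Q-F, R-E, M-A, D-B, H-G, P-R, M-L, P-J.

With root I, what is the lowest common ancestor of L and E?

R

L's ancestor chain is L, M, A, R, I and E's is E, R, I; they first meet at R.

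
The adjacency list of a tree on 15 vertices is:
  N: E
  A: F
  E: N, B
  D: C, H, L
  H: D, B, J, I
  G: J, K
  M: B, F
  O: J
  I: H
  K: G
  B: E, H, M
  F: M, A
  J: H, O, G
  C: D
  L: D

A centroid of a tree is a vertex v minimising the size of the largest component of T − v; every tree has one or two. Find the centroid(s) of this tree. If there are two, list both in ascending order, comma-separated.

H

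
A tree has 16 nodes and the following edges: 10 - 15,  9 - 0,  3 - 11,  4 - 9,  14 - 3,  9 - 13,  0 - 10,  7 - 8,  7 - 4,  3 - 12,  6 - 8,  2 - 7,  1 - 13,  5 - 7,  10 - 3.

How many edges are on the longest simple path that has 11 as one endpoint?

8

The node farthest from 11 is 6, via 11-3-10-0-9-4-7-8-6 — 8 edges.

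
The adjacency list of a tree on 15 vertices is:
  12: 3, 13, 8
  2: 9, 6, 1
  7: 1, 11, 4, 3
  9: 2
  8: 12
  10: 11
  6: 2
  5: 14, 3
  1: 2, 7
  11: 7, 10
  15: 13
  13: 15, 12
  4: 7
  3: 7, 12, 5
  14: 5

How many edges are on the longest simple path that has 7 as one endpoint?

4

A farthest node from 7 is 15.
The path 7–3–12–13–15 has 4 edges.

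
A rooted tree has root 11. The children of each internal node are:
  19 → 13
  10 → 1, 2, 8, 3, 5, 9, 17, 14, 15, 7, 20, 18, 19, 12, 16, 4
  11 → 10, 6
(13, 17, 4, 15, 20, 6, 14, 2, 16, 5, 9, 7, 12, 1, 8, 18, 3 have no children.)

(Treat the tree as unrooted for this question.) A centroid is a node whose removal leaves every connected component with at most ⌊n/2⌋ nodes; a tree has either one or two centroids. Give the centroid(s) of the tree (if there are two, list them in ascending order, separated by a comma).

10

If 10 is removed the pieces have sizes 2, 2, 1, 1, 1, 1, 1, 1, 1, 1, 1, 1, 1, 1, 1, 1, 1, all ≤ ⌊20/2⌋ = 10.
No neighbour of 10 does as well, so 10 is the unique centroid.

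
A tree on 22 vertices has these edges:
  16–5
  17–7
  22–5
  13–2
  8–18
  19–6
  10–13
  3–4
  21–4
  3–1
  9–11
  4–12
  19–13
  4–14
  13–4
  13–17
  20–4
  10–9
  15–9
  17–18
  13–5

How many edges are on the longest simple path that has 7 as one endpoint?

Distances from 7 peak at 5, attained at 1 (15, 11 also at distance 5).
7–17–13–4–3–1

5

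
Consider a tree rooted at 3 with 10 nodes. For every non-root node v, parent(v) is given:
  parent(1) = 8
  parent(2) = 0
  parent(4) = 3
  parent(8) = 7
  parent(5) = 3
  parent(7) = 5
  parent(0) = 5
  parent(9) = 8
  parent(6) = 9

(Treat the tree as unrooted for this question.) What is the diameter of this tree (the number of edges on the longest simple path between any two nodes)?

6

Starting from 4, a farthest node is 6 at distance 6.
One longest path: 4–3–5–7–8–9–6.
So the diameter is 6.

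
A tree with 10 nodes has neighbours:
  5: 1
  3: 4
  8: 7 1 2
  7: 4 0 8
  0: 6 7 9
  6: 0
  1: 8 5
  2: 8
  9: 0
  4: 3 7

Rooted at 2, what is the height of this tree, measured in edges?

The longest root-to-leaf path is 2 – 8 – 7 – 0 – 6 (4 edges).

4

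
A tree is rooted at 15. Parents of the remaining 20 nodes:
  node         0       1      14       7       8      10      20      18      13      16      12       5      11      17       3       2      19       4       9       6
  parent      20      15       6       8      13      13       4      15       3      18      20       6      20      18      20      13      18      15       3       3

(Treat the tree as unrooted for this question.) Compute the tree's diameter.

Starting from 7, a farthest node is 17 at distance 8.
One longest path: 7–8–13–3–20–4–15–18–17.
So the diameter is 8.

8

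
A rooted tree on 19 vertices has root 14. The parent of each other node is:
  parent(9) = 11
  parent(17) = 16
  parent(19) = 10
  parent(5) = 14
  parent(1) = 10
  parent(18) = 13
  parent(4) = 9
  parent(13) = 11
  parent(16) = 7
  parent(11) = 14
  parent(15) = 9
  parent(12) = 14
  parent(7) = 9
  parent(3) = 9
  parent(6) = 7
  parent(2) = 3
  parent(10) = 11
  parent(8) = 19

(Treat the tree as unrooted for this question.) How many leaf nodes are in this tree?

10

Degree-1 nodes: 1, 2, 4, 5, 6, 8, 12, 15, 17, 18 — 10 of them.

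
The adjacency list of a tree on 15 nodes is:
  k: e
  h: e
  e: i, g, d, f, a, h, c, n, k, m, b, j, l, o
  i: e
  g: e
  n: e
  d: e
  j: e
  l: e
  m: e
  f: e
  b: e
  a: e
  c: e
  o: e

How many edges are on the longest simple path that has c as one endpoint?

2

The node farthest from c is b (l, h, k, d, i, f, j, n, o, a, g, m also at distance 2), via c – e – b — 2 edges.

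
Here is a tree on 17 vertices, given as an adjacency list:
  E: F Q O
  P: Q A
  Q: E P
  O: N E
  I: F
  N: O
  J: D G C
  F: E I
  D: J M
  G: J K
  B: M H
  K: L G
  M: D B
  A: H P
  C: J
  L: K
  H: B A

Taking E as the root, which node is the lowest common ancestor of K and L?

K's ancestor chain is K, G, J, D, M, B, H, A, P, Q, E and L's is L, K, G, J, D, M, B, H, A, P, Q, E; they first meet at K.

K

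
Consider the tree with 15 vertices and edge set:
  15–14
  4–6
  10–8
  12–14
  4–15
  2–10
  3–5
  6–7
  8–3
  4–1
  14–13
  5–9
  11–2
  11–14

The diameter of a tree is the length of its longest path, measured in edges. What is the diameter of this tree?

Starting from 9, a farthest node is 7 at distance 11.
One longest path: 9–5–3–8–10–2–11–14–15–4–6–7.
So the diameter is 11.

11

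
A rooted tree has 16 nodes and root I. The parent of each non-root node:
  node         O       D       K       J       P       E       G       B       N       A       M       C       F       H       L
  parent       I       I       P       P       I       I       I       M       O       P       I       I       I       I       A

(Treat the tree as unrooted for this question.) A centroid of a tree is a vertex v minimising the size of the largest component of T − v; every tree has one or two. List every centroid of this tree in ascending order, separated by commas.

I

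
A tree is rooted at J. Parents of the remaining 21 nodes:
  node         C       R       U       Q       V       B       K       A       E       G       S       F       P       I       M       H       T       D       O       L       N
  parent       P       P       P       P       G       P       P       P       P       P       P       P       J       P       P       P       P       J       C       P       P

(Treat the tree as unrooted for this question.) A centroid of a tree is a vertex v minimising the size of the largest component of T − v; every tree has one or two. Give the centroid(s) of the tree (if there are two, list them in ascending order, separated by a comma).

P

Delete P: the remaining components have sizes 2, 2, 2, 1, 1, 1, 1, 1, 1, 1, 1, 1, 1, 1, 1, 1, 1, 1. Max 2 ≤ 11, so P is a centroid.
No neighbour of P does as well, so P is the unique centroid.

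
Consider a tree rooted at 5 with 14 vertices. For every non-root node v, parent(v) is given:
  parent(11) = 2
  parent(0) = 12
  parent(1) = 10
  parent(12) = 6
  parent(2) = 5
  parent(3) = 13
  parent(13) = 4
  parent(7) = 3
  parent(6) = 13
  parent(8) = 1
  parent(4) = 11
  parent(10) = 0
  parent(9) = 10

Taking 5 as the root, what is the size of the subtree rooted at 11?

12

11's subtree: {11, 4, 13, 6, 3, 12, 7, 0, 10, 1, 9, 8}, size 12.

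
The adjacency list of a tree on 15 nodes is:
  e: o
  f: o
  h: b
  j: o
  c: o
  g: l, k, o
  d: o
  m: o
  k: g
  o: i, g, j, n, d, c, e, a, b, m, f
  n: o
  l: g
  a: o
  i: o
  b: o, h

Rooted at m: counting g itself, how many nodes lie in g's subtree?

Descendants of g (including itself): g, k, l. That's 3.

3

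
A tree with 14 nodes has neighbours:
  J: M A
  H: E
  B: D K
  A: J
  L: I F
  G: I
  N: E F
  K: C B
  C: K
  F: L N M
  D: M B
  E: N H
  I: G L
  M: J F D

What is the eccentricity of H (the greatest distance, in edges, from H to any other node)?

A farthest node from H is C.
The path H-E-N-F-M-D-B-K-C has 8 edges.

8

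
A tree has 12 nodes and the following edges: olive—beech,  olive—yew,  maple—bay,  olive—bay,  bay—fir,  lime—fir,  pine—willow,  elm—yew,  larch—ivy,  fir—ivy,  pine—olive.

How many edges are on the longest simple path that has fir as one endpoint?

Distances from fir peak at 4, attained at willow (elm also at distance 4).
fir – bay – olive – pine – willow

4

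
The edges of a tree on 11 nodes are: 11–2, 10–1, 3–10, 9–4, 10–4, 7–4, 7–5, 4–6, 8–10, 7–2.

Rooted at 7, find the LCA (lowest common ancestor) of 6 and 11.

Ancestors of 6 (toward the root): 6, 4, 7.
Ancestors of 11: 11, 2, 7.
The deepest node appearing in both lists is 7.

7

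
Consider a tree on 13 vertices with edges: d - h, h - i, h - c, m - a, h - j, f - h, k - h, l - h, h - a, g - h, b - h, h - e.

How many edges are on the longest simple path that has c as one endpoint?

3

The node farthest from c is m, via c – h – a – m — 3 edges.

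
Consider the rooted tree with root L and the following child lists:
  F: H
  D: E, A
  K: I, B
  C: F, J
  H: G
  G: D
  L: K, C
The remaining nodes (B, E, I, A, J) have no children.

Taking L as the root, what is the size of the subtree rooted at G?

Descendants of G (including itself): G, D, E, A. That's 4.

4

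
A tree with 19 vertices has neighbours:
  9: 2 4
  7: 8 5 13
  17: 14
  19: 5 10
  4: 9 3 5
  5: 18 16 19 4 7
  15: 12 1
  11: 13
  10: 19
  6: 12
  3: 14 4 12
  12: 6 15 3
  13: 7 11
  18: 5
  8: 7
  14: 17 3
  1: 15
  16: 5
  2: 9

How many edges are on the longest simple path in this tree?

8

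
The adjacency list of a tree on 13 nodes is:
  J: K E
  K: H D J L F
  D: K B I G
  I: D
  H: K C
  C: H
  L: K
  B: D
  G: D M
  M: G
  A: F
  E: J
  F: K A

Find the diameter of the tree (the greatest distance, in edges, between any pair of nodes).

5

Starting from A, a farthest node is M at distance 5.
One longest path: A–F–K–D–G–M.
So the diameter is 5.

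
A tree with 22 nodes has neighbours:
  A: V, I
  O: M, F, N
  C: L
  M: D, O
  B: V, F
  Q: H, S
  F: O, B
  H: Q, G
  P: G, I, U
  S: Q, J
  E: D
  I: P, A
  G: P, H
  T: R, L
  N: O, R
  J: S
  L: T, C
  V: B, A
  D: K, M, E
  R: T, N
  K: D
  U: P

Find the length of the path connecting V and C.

V – B – F – O – N – R – T – L – C: 8 edges.

8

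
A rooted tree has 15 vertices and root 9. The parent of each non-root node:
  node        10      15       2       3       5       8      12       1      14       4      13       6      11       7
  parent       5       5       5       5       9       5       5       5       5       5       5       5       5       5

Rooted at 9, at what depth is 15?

2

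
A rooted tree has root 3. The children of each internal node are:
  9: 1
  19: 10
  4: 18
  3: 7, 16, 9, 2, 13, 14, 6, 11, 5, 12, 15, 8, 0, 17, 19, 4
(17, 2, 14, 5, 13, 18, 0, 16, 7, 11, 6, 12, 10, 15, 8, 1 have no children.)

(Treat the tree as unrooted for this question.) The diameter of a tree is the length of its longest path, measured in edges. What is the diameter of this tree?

4

Starting from 10, a farthest node is 1 at distance 4.
One longest path: 10 – 19 – 3 – 9 – 1.
So the diameter is 4.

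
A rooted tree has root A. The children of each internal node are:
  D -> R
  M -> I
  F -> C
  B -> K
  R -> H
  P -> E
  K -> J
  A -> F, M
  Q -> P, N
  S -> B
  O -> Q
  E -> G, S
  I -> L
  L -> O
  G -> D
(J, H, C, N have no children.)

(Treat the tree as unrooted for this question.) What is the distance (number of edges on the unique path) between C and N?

Walking from C: C–F–A–M–I–L–O–Q–N. Length 8.

8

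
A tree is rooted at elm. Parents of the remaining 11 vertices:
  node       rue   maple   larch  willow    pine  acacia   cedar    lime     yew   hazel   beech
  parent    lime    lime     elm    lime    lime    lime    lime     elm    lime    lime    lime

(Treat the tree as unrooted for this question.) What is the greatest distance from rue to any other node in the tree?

3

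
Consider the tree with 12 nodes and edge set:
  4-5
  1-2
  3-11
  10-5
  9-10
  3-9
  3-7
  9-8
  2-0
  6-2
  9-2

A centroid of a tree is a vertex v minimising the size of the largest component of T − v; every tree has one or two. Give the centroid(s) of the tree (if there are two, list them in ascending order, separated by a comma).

Removing 9 splits the tree into components of sizes 4, 3, 3, 1; the largest is 4 ≤ ⌊12/2⌋ = 6.
No neighbour of 9 does as well, so 9 is the unique centroid.

9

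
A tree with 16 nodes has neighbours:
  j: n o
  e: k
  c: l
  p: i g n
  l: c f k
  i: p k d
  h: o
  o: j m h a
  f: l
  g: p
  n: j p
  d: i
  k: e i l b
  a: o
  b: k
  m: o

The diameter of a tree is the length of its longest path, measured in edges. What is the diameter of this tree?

8

BFS from m reaches c last, at distance 8; BFS from c confirms no node is farther.
Path: m - o - j - n - p - i - k - l - c.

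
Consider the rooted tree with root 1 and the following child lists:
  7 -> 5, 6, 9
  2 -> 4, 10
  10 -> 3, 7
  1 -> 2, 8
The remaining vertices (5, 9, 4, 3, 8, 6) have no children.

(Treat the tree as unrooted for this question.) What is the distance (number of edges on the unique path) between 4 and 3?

Walking from 4: 4–2–10–3. Length 3.

3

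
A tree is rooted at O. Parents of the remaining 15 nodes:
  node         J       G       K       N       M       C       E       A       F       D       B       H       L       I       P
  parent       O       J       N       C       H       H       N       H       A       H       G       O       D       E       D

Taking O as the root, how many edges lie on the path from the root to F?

3

Path from O to F: O → H → A → F, which has 3 edges.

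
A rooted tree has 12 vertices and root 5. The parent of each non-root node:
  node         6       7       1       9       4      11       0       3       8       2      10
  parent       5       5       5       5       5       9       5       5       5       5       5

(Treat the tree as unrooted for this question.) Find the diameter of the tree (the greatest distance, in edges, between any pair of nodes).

3

BFS from 11 reaches 0 last, at distance 3; BFS from 0 confirms no node is farther.
Path: 11 - 9 - 5 - 0.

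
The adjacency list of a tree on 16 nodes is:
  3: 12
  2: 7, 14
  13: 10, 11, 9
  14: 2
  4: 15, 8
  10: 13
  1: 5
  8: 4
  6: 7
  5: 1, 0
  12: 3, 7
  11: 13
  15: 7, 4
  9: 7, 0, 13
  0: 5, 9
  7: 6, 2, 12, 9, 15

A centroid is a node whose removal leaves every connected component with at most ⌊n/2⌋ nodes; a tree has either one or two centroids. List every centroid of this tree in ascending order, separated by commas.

7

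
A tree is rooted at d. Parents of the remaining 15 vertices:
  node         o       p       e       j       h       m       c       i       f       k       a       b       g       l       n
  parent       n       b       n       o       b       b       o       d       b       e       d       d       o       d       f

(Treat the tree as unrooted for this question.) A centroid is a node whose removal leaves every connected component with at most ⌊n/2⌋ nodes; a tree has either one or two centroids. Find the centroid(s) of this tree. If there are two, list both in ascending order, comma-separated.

If b is removed the pieces have sizes 8, 4, 1, 1, 1, all ≤ ⌊16/2⌋ = 8.
Its neighbour f also leaves a largest component of size 8, so both are centroids.

b, f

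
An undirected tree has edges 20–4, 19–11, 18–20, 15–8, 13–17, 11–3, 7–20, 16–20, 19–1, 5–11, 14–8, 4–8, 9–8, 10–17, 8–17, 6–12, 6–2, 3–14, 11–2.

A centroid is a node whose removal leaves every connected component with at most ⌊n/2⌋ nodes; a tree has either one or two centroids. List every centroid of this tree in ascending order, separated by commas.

8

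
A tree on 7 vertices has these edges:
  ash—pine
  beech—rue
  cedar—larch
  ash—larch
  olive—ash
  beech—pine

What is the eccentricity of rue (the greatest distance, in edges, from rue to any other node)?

The node farthest from rue is cedar, via rue-beech-pine-ash-larch-cedar — 5 edges.

5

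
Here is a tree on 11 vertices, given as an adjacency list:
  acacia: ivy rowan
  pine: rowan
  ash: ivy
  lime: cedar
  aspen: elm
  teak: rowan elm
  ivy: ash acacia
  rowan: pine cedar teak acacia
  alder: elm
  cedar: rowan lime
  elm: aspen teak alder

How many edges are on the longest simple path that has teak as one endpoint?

Distances from teak peak at 4, attained at ash.
teak-rowan-acacia-ivy-ash

4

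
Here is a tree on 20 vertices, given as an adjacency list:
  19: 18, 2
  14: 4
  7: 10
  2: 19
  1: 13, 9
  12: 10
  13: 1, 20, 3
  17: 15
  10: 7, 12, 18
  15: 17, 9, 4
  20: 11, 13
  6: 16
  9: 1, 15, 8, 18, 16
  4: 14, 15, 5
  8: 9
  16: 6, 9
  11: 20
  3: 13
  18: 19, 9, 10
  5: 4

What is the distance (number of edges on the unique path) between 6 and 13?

6 - 16 - 9 - 1 - 13: 4 edges.

4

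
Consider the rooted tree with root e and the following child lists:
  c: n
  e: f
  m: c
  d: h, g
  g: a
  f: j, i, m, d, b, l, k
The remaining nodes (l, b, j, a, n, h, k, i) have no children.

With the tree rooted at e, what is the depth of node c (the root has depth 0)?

3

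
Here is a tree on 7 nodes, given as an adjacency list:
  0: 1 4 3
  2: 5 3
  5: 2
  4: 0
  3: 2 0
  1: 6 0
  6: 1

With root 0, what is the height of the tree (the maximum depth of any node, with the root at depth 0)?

3

5 sits deepest: 0-3-2-5 — 3 edges from the root.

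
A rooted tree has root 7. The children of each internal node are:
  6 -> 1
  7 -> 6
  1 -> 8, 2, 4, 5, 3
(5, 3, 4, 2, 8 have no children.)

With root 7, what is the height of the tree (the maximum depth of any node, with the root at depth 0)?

3

A deepest node is 5, reached by 7 → 6 → 1 → 5.
That path has 3 edges, so the height is 3.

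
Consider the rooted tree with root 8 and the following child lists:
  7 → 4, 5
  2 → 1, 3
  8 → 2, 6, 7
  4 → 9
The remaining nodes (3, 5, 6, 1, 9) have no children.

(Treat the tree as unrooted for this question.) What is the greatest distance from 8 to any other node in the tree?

3

A farthest node from 8 is 9.
The path 8-7-4-9 has 3 edges.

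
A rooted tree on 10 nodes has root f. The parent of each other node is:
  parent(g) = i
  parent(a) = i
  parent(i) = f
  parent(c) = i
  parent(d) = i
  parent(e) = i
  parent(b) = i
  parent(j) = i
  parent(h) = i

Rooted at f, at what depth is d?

2

Path from f to d: f – i – d, which has 2 edges.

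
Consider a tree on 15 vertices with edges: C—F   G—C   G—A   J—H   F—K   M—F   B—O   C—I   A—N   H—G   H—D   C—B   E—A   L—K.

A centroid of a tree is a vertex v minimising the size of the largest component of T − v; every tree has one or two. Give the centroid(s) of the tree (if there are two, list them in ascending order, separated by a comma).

C

Delete C: the remaining components have sizes 7, 4, 2, 1. Max 7 ≤ 7, so C is a centroid.
No neighbour of C does as well, so C is the unique centroid.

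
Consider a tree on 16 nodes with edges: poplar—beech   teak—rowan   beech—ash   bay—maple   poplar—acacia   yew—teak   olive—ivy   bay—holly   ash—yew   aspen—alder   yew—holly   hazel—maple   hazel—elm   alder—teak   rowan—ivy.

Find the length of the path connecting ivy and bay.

Walking from ivy: ivy–rowan–teak–yew–holly–bay. Length 5.

5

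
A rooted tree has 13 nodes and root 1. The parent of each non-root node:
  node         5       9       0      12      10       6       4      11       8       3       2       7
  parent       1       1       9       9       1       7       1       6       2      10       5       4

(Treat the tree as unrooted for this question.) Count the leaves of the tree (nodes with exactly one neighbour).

Degree-1 nodes: 0, 3, 8, 11, 12 — 5 of them.

5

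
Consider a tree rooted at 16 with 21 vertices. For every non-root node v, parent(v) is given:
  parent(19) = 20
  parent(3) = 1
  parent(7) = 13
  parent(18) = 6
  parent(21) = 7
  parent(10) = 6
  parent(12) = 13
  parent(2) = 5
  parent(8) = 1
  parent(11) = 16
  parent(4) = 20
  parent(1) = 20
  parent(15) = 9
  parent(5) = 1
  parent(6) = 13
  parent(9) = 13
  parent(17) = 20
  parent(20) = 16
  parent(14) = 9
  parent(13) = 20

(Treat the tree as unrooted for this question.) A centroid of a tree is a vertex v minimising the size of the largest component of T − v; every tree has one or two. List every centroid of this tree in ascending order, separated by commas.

20

Removing 20 splits the tree into components of sizes 10, 5, 2, 1, 1, 1; the largest is 10 ≤ ⌊21/2⌋ = 10.
Every other node leaves some component of size > 10, so the centroid is unique.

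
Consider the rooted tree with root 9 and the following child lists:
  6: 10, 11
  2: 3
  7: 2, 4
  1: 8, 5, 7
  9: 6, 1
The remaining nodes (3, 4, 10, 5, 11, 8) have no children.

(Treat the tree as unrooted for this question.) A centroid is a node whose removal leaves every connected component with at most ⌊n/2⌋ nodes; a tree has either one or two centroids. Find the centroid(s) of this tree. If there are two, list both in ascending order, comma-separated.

1

Removing 1 splits the tree into components of sizes 4, 4, 1, 1; the largest is 4 ≤ ⌊11/2⌋ = 5.
No neighbour of 1 does as well, so 1 is the unique centroid.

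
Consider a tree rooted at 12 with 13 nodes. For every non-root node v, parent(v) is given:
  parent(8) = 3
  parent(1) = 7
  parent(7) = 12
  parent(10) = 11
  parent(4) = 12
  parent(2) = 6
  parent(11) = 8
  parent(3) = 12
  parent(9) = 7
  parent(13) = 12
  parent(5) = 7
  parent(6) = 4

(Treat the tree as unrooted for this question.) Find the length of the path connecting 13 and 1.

3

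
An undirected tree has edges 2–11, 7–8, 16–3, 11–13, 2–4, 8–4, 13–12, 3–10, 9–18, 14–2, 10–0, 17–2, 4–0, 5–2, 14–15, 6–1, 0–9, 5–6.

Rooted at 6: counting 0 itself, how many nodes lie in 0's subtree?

Descendants of 0 (including itself): 0, 9, 10, 18, 3, 16. That's 6.

6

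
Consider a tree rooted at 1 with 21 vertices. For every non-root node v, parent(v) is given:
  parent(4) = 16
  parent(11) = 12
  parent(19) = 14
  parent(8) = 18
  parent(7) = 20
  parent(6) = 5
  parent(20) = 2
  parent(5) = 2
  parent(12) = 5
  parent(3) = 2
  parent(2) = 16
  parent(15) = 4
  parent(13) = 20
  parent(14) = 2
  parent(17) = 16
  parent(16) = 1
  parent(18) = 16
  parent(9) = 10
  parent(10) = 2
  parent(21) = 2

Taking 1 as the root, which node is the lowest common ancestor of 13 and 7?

20

Ancestors of 13 (toward the root): 13, 20, 2, 16, 1.
Ancestors of 7: 7, 20, 2, 16, 1.
The deepest node appearing in both lists is 20.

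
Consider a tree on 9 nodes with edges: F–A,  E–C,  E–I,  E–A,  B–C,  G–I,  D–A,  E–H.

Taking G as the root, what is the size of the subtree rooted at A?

3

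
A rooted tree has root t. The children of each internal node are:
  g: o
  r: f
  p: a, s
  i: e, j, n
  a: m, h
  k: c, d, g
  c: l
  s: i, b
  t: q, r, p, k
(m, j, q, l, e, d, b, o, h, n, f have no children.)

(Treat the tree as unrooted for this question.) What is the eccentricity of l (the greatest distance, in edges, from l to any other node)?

7

Distances from l peak at 7, attained at e (n, j also at distance 7).
l–c–k–t–p–s–i–e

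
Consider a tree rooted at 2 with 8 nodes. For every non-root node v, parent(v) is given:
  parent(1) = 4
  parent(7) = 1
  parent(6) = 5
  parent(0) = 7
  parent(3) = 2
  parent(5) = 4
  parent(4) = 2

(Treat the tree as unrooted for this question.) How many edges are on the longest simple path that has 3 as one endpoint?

A farthest node from 3 is 0.
The path 3–2–4–1–7–0 has 5 edges.

5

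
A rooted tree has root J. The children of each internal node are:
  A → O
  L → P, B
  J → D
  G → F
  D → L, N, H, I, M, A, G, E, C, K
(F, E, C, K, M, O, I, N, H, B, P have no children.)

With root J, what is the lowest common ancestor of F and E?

D

Ancestors of F (toward the root): F, G, D, J.
Ancestors of E: E, D, J.
The deepest node appearing in both lists is D.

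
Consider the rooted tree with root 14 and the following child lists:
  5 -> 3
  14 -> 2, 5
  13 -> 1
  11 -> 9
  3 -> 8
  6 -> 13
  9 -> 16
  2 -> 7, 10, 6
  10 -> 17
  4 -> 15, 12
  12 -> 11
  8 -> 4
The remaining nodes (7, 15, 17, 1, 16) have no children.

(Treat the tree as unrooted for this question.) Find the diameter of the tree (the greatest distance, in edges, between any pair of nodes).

12

BFS from 16 reaches 1 last, at distance 12; BFS from 1 confirms no node is farther.
Path: 16-9-11-12-4-8-3-5-14-2-6-13-1.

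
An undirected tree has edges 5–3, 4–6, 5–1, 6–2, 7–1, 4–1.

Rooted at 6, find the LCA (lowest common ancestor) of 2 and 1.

2's ancestor chain is 2, 6 and 1's is 1, 4, 6; they first meet at 6.

6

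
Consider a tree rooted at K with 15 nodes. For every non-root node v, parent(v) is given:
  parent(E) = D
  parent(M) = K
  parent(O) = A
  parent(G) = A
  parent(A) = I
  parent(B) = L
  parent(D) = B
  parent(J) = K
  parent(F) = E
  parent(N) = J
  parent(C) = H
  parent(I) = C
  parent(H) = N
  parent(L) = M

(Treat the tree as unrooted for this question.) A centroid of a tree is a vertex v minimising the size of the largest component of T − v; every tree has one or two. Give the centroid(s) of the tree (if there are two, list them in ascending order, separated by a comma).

If J is removed the pieces have sizes 7, 7, all ≤ ⌊15/2⌋ = 7.
No neighbour of J does as well, so J is the unique centroid.

J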